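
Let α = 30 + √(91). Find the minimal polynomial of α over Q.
m_α(x) = x^2 - 60x + 809

From α - 30 = √(91), squaring gives (α - 30)^2 = 91, i.e. α^2 - 60α + 900 = 91, so α^2 - 60α + 809 = 0. The discriminant of x^2 - 60x + 809 is (-60)^2 - 4·(809) = 3600 - 3236 = 364, and 4·(91) is not a perfect square in Q since 91 is squarefree and ≠ 1. Hence x^2 - 60x + 809 is irreducible over Q and is the minimal polynomial of α.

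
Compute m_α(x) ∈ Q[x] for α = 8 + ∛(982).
m_α(x) = x^3 - 24x^2 + 192x - 1494

Set β = α - 8 = ∛(982), so β^3 = 982. Then (α - 8)^3 - 982 = 0, i.e. α is a root of g(x) = (x - 8)^3 - 982 = x^3 - 24x^2 + 192x - 1494. Since g(x) = h(x - 8) where h(x) = x^3 - 982, and h is irreducible over Q (because 982 is not a perfect cube, so h has no rational root, and a monic cubic with no rational root is irreducible), g is also irreducible (irreducibility is preserved under the substitution x → x - 8). Hence m_α(x) = x^3 - 24x^2 + 192x - 1494.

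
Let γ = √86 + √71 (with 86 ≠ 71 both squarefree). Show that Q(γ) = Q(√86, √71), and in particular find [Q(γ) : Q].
[Q(γ) : Q] = 4 (equivalently, Q(γ) = Q(√86, √71))

Obviously Q(γ) ⊆ Q(√86, √71), and [Q(√86, √71):Q] = 4 (since 86, 71 are distinct squarefree integers > 1 with 6106 not a perfect square). To show equality we compute the minimal polynomial of γ. From γ = √86 + √71: γ^2 = 86 + 2√(6106) + 71 = 157 + 2√(6106), so γ^2 - 157 = 2√(6106); squaring, (γ^2 - 157)^2 = 4·6106, i.e. γ^4 - 314γ^2 + 24649 - 24424 = 0, i.e. γ^4 - 314γ^2 + 225 = 0. So γ is a root of x^4 - 314x^2 + 225. This polynomial is irreducible over Q: it has no rational root (each ±√86 ± √71 is irrational), and any factorization into two quadratics over Q would force √(6106) ∈ Q (pairing opposite roots) or √86, √71 ∈ Q (other pairings), all impossible. Hence [Q(γ):Q] = 4 = [Q(√86, √71):Q], so Q(γ) = Q(√86, √71).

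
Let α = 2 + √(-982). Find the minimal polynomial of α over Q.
m_α(x) = x^2 - 4x + 986

From α - 2 = √(-982), squaring gives (α - 2)^2 = -982, i.e. α^2 - 4α + 4 = -982, so α^2 - 4α + 986 = 0. The discriminant of x^2 - 4x + 986 is (-4)^2 - 4·(986) = 16 - 3944 = -3928, and 4·(-982) is not a perfect square in Q since -982 is squarefree and ≠ 1. Hence x^2 - 4x + 986 is irreducible over Q and is the minimal polynomial of α.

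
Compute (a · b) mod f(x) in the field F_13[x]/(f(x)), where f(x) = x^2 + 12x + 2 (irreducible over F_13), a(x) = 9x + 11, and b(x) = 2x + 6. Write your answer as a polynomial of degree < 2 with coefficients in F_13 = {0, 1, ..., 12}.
a · b ≡ 3x + 4 (mod f(x))

Multiply in F_13[x]: a(x)·b(x) = (9x + 11)·(2x + 6) = 5x^2 + 11x + 1. This has degree ≥ 2, so divide by f(x) over F_13: 5x^2 + 11x + 1 = (5)·(x^2 + 12x + 2) + (3x + 4). Hence a·b ≡ 3x + 4 (mod f). (F_13[x]/(f) is a field with 13^2 = 169 elements since f is irreducible of degree 2.)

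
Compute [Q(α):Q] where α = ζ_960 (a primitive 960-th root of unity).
[Q(α):Q] = 256

The minimal polynomial of ζ_960 over Q is the 960-th cyclotomic polynomial Φ_960(x), which is irreducible over Q and has degree φ(960) = 256. Hence [Q(α):Q] = φ(960) = 256.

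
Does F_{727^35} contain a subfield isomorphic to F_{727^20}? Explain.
No: F_{727^20} is not a subfield of F_{727^35}

F_{p^m} embeds in F_{p^n} iff m | n. Here 20 ∤ 35 (since 35 = 1·20 + 15 with remainder 15 ≠ 0), so F_{727^20} is not a subfield of F_{727^35}. Equivalently: if it were, the tower law would give 20 = [F_{727^20}:F_727] dividing [F_{727^35}:F_727] = 35, contradiction.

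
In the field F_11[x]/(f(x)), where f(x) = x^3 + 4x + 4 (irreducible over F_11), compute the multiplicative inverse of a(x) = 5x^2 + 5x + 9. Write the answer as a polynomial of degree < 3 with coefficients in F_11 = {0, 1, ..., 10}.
a(x)^(-1) ≡ 4x^2 + x + 10 (mod f(x))

Since f is irreducible over F_11, F_11[x]/(f) is a field and a(x) ≠ 0 has an inverse. Apply the extended Euclidean algorithm to f(x) and a(x) in F_11[x]: f(x) = (9x + 2)·a(x) + (x + 8);  a(x) = (5x + 9)·(x + 8) + (3). The last nonzero remainder is the constant 3 = gcd(f, a) in F_11. Back-substituting through the division chain expresses 3 = s(x)·a(x) + t(x)·f(x) with s(x) ≡ x^2 + 3x + 8 (mod f), so (x^2 + 3x + 8)·a(x) ≡ 3 (mod f). Multiplying by 3^(-1) ≡ 4 in F_11 gives a(x)^(-1) ≡ 4·(x^2 + 3x + 8) ≡ 4x^2 + x + 10 (mod f). Check: (5x^2 + 5x + 9)·(4x^2 + x + 10) = 9x^4 + 3x^3 + 3x^2 + 4x + 2 ≡ 1 (mod x^3 + 4x + 4).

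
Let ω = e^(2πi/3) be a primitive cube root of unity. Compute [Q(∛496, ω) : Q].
[Q(∛496, ω) : Q] = 6

[Q(∛496):Q] = 3 (min poly x^3 - 496, irreducible since 496 is not a perfect cube). [Q(ω):Q] = 2 (min poly x^2 + x + 1). Since Q(∛496) ⊂ R and ω ∉ R, we have ω ∉ Q(∛496), so x^2 + x + 1 remains irreducible over Q(∛496) and [Q(∛496, ω) : Q(∛496)] = 2. By the tower law, [Q(∛496, ω) : Q] = 3 · 2 = 6. (In fact Q(∛496, ω) is the splitting field of x^3 - 496 over Q.)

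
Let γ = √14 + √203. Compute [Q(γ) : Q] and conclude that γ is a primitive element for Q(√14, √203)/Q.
[Q(γ) : Q] = 4 (equivalently, Q(γ) = Q(√14, √203))

Obviously Q(γ) ⊆ Q(√14, √203), and [Q(√14, √203):Q] = 4 (since 14, 203 are distinct squarefree integers > 1 with 2842 not a perfect square). To show equality we compute the minimal polynomial of γ. From γ = √14 + √203: γ^2 = 14 + 2√(2842) + 203 = 217 + 2√(2842), so γ^2 - 217 = 2√(2842); squaring, (γ^2 - 217)^2 = 4·2842, i.e. γ^4 - 434γ^2 + 47089 - 11368 = 0, i.e. γ^4 - 434γ^2 + 35721 = 0. So γ is a root of x^4 - 434x^2 + 35721. This polynomial is irreducible over Q: it has no rational root (each ±√14 ± √203 is irrational), and any factorization into two quadratics over Q would force √(2842) ∈ Q (pairing opposite roots) or √14, √203 ∈ Q (other pairings), all impossible. Hence [Q(γ):Q] = 4 = [Q(√14, √203):Q], so Q(γ) = Q(√14, √203).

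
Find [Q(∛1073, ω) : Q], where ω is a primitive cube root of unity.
[Q(∛1073, ω) : Q] = 6

[Q(∛1073):Q] = 3 (min poly x^3 - 1073, irreducible since 1073 is not a perfect cube). [Q(ω):Q] = 2 (min poly x^2 + x + 1). Since Q(∛1073) ⊂ R and ω ∉ R, we have ω ∉ Q(∛1073), so x^2 + x + 1 remains irreducible over Q(∛1073) and [Q(∛1073, ω) : Q(∛1073)] = 2. By the tower law, [Q(∛1073, ω) : Q] = 3 · 2 = 6. (In fact Q(∛1073, ω) is the splitting field of x^3 - 1073 over Q.)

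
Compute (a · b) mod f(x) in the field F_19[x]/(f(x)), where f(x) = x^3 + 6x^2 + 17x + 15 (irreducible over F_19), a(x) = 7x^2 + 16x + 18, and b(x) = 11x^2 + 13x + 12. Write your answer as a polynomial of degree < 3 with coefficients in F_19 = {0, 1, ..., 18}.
a · b ≡ 9x^2 + 2x + 6 (mod f(x))

Multiply in F_19[x]: a(x)·b(x) = (7x^2 + 16x + 18)·(11x^2 + 13x + 12) = x^4 + x^3 + 15x^2 + 8x + 7. This has degree ≥ 3, so divide by f(x) over F_19: x^4 + x^3 + 15x^2 + 8x + 7 = (x + 14)·(x^3 + 6x^2 + 17x + 15) + (9x^2 + 2x + 6). Hence a·b ≡ 9x^2 + 2x + 6 (mod f). (F_19[x]/(f) is a field with 19^3 = 6859 elements since f is irreducible of degree 3.)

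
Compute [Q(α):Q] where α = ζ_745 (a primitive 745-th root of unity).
[Q(α):Q] = 592

The minimal polynomial of ζ_745 over Q is the 745-th cyclotomic polynomial Φ_745(x), which is irreducible over Q and has degree φ(745) = 592. Hence [Q(α):Q] = φ(745) = 592.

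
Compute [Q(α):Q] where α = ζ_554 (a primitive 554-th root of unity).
[Q(α):Q] = 276

The minimal polynomial of ζ_554 over Q is the 554-th cyclotomic polynomial Φ_554(x), which is irreducible over Q and has degree φ(554) = 276. Hence [Q(α):Q] = φ(554) = 276.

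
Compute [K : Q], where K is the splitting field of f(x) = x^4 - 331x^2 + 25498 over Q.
[K : Q] = 4

Solving the quadratic in x^2: x^2 = (331 ± √(331^2 - 4·25498))/2 = (331 ± √7569)/2 = (331 ± 87)/2, giving x^2 = 122 or x^2 = 209. So f(x) = (x^2 - 122)(x^2 - 209) and the roots of f are ±√122, ±√209. Hence the splitting field is K = Q(√122, √209). Since 122 and 209 are distinct squarefree integers > 1, their product 25498 is not a perfect square, so √209 ∉ Q(√122). By the tower law [K:Q] = [Q(√122,√209):Q(√122)] · [Q(√122):Q] = 2 · 2 = 4.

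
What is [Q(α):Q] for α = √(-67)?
[Q(α):Q] = 2

[Q(α):Q] equals the degree of the minimal polynomial of α. Here α^2 = -67 and x^2 + 67 is irreducible (d = -67 is squarefree, ≠ 1, hence not a square), so deg(m_α) = 2. Thus [Q(α):Q] = 2.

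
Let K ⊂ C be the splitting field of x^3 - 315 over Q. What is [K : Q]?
[K : Q] = 6

The roots of x^3 - 315 are ∛315, ω∛315, ω^2∛315 where ω = e^(2πi/3) is a primitive cube root of unity, so K = Q(∛315, ω). Now [Q(∛315):Q] = 3 (since 315 is not a perfect cube, x^3 - 315 is irreducible) and [Q(ω):Q] = 2. Both 2 and 3 divide [K:Q], and [K:Q] ≤ 3·2 = 6, so [K:Q] = 6. (Equivalently: Q(∛315) ⊂ R but ω ∉ R, so [K : Q(∛315)] = 2.)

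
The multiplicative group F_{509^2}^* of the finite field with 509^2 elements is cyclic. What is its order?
|F_{509^2}^*| = 259080

F_{509^2} has 509^2 = 259081 elements; its multiplicative group consists of all nonzero elements, so |F_{509^2}^*| = 259081 - 1 = 259080. (It is cyclic since any finite subgroup of the multiplicative group of a field is cyclic.)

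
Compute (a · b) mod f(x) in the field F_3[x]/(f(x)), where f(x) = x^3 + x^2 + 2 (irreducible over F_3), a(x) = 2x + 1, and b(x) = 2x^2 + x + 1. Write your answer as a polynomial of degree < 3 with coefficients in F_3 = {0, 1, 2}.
a · b ≡ 2 (mod f(x))

Multiply in F_3[x]: a(x)·b(x) = (2x + 1)·(2x^2 + x + 1) = x^3 + x^2 + 1. This has degree ≥ 3, so divide by f(x) over F_3: x^3 + x^2 + 1 = (1)·(x^3 + x^2 + 2) + (2). Hence a·b ≡ 2 (mod f). (F_3[x]/(f) is a field with 3^3 = 27 elements since f is irreducible of degree 3.)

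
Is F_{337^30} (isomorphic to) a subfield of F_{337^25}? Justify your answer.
No: F_{337^30} is not a subfield of F_{337^25}

F_{p^m} embeds in F_{p^n} iff m | n. Here 30 ∤ 25 (since 25 = 0·30 + 25 with remainder 25 ≠ 0), so F_{337^30} is not a subfield of F_{337^25}. Equivalently: if it were, the tower law would give 30 = [F_{337^30}:F_337] dividing [F_{337^25}:F_337] = 25, contradiction.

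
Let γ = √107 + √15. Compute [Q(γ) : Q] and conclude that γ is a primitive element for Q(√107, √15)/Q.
[Q(γ) : Q] = 4 (equivalently, Q(γ) = Q(√107, √15))

Obviously Q(γ) ⊆ Q(√107, √15), and [Q(√107, √15):Q] = 4 (since 107, 15 are distinct squarefree integers > 1 with 1605 not a perfect square). To show equality we compute the minimal polynomial of γ. From γ = √107 + √15: γ^2 = 107 + 2√(1605) + 15 = 122 + 2√(1605), so γ^2 - 122 = 2√(1605); squaring, (γ^2 - 122)^2 = 4·1605, i.e. γ^4 - 244γ^2 + 14884 - 6420 = 0, i.e. γ^4 - 244γ^2 + 8464 = 0. So γ is a root of x^4 - 244x^2 + 8464. This polynomial is irreducible over Q: it has no rational root (each ±√107 ± √15 is irrational), and any factorization into two quadratics over Q would force √(1605) ∈ Q (pairing opposite roots) or √107, √15 ∈ Q (other pairings), all impossible. Hence [Q(γ):Q] = 4 = [Q(√107, √15):Q], so Q(γ) = Q(√107, √15).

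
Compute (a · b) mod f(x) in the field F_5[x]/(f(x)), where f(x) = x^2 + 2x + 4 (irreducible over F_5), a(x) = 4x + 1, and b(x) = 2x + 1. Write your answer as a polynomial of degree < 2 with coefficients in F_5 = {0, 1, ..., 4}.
a · b ≡ 4 (mod f(x))

Multiply in F_5[x]: a(x)·b(x) = (4x + 1)·(2x + 1) = 3x^2 + x + 1. This has degree ≥ 2, so divide by f(x) over F_5: 3x^2 + x + 1 = (3)·(x^2 + 2x + 4) + (4). Hence a·b ≡ 4 (mod f). (F_5[x]/(f) is a field with 5^2 = 25 elements since f is irreducible of degree 2.)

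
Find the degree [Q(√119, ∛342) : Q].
[Q(√119, ∛342) : Q] = 6

Let L = Q(√119, ∛342). Since Q(√119) ⊂ L and [Q(√119):Q] = 2, the tower law gives 2 | [L:Q]. Likewise Q(∛342) ⊂ L with [Q(∛342):Q] = 3 (because 342 is not a perfect cube), so 3 | [L:Q]. As gcd(2,3) = 1, [L:Q] is divisible by 6. Conversely L is generated over Q by √119 and ∛342, so [L:Q] ≤ 2·3 = 6. Therefore [Q(√119, ∛342) : Q] = 6.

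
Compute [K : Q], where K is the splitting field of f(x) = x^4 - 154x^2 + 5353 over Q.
[K : Q] = 4

Solving the quadratic in x^2: x^2 = (154 ± √(154^2 - 4·5353))/2 = (154 ± √2304)/2 = (154 ± 48)/2, giving x^2 = 101 or x^2 = 53. So f(x) = (x^2 - 101)(x^2 - 53) and the roots of f are ±√101, ±√53. Hence the splitting field is K = Q(√101, √53). Since 101 and 53 are distinct squarefree integers > 1, their product 5353 is not a perfect square, so √53 ∉ Q(√101). By the tower law [K:Q] = [Q(√101,√53):Q(√101)] · [Q(√101):Q] = 2 · 2 = 4.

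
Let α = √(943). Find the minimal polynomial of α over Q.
m_α(x) = x^2 - 943

α satisfies α^2 - 943 = 0, so x^2 - 943 annihilates α. Since d = 943 is squarefree and ≠ 1, it is not a perfect square in Q, so x^2 - 943 has no rational root and is therefore irreducible over Q (a degree-2 polynomial over a field is irreducible iff it has no root). Hence m_α(x) = x^2 - 943.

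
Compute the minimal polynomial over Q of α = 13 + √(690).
m_α(x) = x^2 - 26x - 521

From α - 13 = √(690), squaring gives (α - 13)^2 = 690, i.e. α^2 - 26α + 169 = 690, so α^2 - 26α - 521 = 0. The discriminant of x^2 - 26x - 521 is (-26)^2 - 4·(-521) = 676 + 2084 = 2760, and 4·(690) is not a perfect square in Q since 690 is squarefree and ≠ 1. Hence x^2 - 26x - 521 is irreducible over Q and is the minimal polynomial of α.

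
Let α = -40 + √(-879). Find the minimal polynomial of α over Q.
m_α(x) = x^2 + 80x + 2479

From α + 40 = √(-879), squaring gives (α + 40)^2 = -879, i.e. α^2 + 80α + 1600 = -879, so α^2 + 80α + 2479 = 0. The discriminant of x^2 + 80x + 2479 is (80)^2 - 4·(2479) = 6400 - 9916 = -3516, and 4·(-879) is not a perfect square in Q since -879 is squarefree and ≠ 1. Hence x^2 + 80x + 2479 is irreducible over Q and is the minimal polynomial of α.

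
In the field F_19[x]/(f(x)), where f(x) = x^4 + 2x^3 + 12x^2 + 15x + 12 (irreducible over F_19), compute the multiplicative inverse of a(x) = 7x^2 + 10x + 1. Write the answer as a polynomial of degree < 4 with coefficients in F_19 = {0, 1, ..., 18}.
a(x)^(-1) ≡ 5x^3 + 2x + 8 (mod f(x))

Since f is irreducible over F_19, F_19[x]/(f) is a field and a(x) ≠ 0 has an inverse. Apply the extended Euclidean algorithm to f(x) and a(x) in F_19[x]: f(x) = (11x^2 + 9x + 9)·a(x) + (11x + 3);  a(x) = (11x + 10)·(11x + 3) + (9). The last nonzero remainder is the constant 9 = gcd(f, a) in F_19. Back-substituting through the division chain expresses 9 = s(x)·a(x) + t(x)·f(x) with s(x) ≡ 7x^3 + 18x + 15 (mod f), so (7x^3 + 18x + 15)·a(x) ≡ 9 (mod f). Multiplying by 9^(-1) ≡ 17 in F_19 gives a(x)^(-1) ≡ 17·(7x^3 + 18x + 15) ≡ 5x^3 + 2x + 8 (mod f). Check: (7x^2 + 10x + 1)·(5x^3 + 2x + 8) = 16x^5 + 12x^4 + 6x + 8 ≡ 1 (mod x^4 + 2x^3 + 12x^2 + 15x + 12).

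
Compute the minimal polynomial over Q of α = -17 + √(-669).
m_α(x) = x^2 + 34x + 958

From α + 17 = √(-669), squaring gives (α + 17)^2 = -669, i.e. α^2 + 34α + 289 = -669, so α^2 + 34α + 958 = 0. The discriminant of x^2 + 34x + 958 is (34)^2 - 4·(958) = 1156 - 3832 = -2676, and 4·(-669) is not a perfect square in Q since -669 is squarefree and ≠ 1. Hence x^2 + 34x + 958 is irreducible over Q and is the minimal polynomial of α.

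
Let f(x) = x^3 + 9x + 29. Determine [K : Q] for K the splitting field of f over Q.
[K : Q] = 6

By the rational root test, any rational root of the monic integer polynomial f(x) = x^3 + 9x + 29 must be an integer dividing the constant term 29, i.e. one of ±{1, 29}. Evaluating: f(1) = 39, f(-1) = 19, f(29) = 24679, f(-29) = -24621; none is 0, so f has no rational root and is therefore irreducible over Q (a cubic with no linear factor over a field is irreducible). For an irreducible cubic, the Galois group is A_3 or S_3 according as the discriminant disc(f) = -4a^3 - 27b^2 = -4·(9)^3 - 27·(29)^2 = -25623 is or is not a square in Q. Here disc(f) = -25623 is not a perfect square in Q, so the Galois group of f over Q is not contained in A_3 and must be all of S_3. The splitting field has degree |S_3| = 6 over Q, so [K : Q] = 6.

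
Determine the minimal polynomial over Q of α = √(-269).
m_α(x) = x^2 + 269

α satisfies α^2 + 269 = 0, so x^2 + 269 annihilates α. Since d = -269 is squarefree and ≠ 1, it is not a perfect square in Q, so x^2 + 269 has no rational root and is therefore irreducible over Q (a degree-2 polynomial over a field is irreducible iff it has no root). Hence m_α(x) = x^2 + 269.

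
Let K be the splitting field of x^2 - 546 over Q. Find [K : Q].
[K : Q] = 2

f(x) = x^2 - 546 factors as (x - √546)(x + √546). The splitting field is K = Q(√546). Since 546 is squarefree and > 1, it is not a perfect square, so x^2 - 546 is irreducible over Q and [Q(√546) : Q] = 2. Hence [K : Q] = 2.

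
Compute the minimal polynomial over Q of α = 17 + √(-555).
m_α(x) = x^2 - 34x + 844

From α - 17 = √(-555), squaring gives (α - 17)^2 = -555, i.e. α^2 - 34α + 289 = -555, so α^2 - 34α + 844 = 0. The discriminant of x^2 - 34x + 844 is (-34)^2 - 4·(844) = 1156 - 3376 = -2220, and 4·(-555) is not a perfect square in Q since -555 is squarefree and ≠ 1. Hence x^2 - 34x + 844 is irreducible over Q and is the minimal polynomial of α.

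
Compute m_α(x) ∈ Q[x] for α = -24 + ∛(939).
m_α(x) = x^3 + 72x^2 + 1728x + 12885

Set β = α + 24 = ∛(939), so β^3 = 939. Then (α + 24)^3 - 939 = 0, i.e. α is a root of g(x) = (x + 24)^3 - 939 = x^3 + 72x^2 + 1728x + 12885. Since g(x) = h(x + 24) where h(x) = x^3 - 939, and h is irreducible over Q (because 939 is not a perfect cube, so h has no rational root, and a monic cubic with no rational root is irreducible), g is also irreducible (irreducibility is preserved under the substitution x → x + 24). Hence m_α(x) = x^3 + 72x^2 + 1728x + 12885.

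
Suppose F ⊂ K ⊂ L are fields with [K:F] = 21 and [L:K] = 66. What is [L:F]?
[L:F] = 1386

The tower law says that for any tower of field extensions F ⊂ K ⊂ L with finite degrees, [L:F] = [L:K] · [K:F]. Here this gives [L:F] = 66 · 21 = 1386.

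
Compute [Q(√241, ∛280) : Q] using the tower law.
[Q(√241, ∛280) : Q] = 6

Let L = Q(√241, ∛280). Since Q(√241) ⊂ L and [Q(√241):Q] = 2, the tower law gives 2 | [L:Q]. Likewise Q(∛280) ⊂ L with [Q(∛280):Q] = 3 (because 280 is not a perfect cube), so 3 | [L:Q]. As gcd(2,3) = 1, [L:Q] is divisible by 6. Conversely L is generated over Q by √241 and ∛280, so [L:Q] ≤ 2·3 = 6. Therefore [Q(√241, ∛280) : Q] = 6.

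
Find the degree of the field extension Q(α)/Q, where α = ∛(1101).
[Q(α):Q] = 3

The minimal polynomial of α is x^3 - 1101, irreducible over Q since 1101 is not a perfect cube (so x^3 - 1101 has no rational root). Hence [Q(α):Q] = deg(m_α) = 3.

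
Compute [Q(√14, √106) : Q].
[Q(√14, √106) : Q] = 4

[Q(√14):Q] = 2 (min poly x^2 - 14, irreducible since 14 is squarefree > 1). For the top step, suppose √106 ∈ Q(√14), say √106 = c + d√14 with c, d ∈ Q. Squaring: 106 = c^2 + 14d^2 + 2cd√14. Since √14 ∉ Q this forces 2cd = 0. If d = 0 then √106 = c ∈ Q, contradicting 106 squarefree > 1. If c = 0 then 106 = 14d^2, so 14·106 = (14d)^2 is a perfect square in Q — but 14·106 = 1484 is not a perfect square (since 14 and 106 are distinct squarefree integers). Contradiction. Hence √106 ∉ Q(√14), so x^2 - 106 stays irreducible over Q(√14) and [Q(√14, √106) : Q(√14)] = 2. By the tower law, [Q(√14, √106) : Q] = 2 · 2 = 4.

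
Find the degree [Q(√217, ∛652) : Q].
[Q(√217, ∛652) : Q] = 6

Let L = Q(√217, ∛652). Since Q(√217) ⊂ L and [Q(√217):Q] = 2, the tower law gives 2 | [L:Q]. Likewise Q(∛652) ⊂ L with [Q(∛652):Q] = 3 (because 652 is not a perfect cube), so 3 | [L:Q]. As gcd(2,3) = 1, [L:Q] is divisible by 6. Conversely L is generated over Q by √217 and ∛652, so [L:Q] ≤ 2·3 = 6. Therefore [Q(√217, ∛652) : Q] = 6.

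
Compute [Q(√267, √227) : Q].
[Q(√267, √227) : Q] = 4

[Q(√267):Q] = 2 (min poly x^2 - 267, irreducible since 267 is squarefree > 1). For the top step, suppose √227 ∈ Q(√267), say √227 = c + d√267 with c, d ∈ Q. Squaring: 227 = c^2 + 267d^2 + 2cd√267. Since √267 ∉ Q this forces 2cd = 0. If d = 0 then √227 = c ∈ Q, contradicting 227 squarefree > 1. If c = 0 then 227 = 267d^2, so 267·227 = (267d)^2 is a perfect square in Q — but 267·227 = 60609 is not a perfect square (since 267 and 227 are distinct squarefree integers). Contradiction. Hence √227 ∉ Q(√267), so x^2 - 227 stays irreducible over Q(√267) and [Q(√267, √227) : Q(√267)] = 2. By the tower law, [Q(√267, √227) : Q] = 2 · 2 = 4.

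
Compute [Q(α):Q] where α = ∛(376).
[Q(α):Q] = 3

The minimal polynomial of α is x^3 - 376, irreducible over Q since 376 is not a perfect cube (so x^3 - 376 has no rational root). Hence [Q(α):Q] = deg(m_α) = 3.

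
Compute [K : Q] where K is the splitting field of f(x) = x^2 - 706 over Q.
[K : Q] = 2

f(x) = x^2 - 706 factors as (x - √706)(x + √706). The splitting field is K = Q(√706). Since 706 is squarefree and > 1, it is not a perfect square, so x^2 - 706 is irreducible over Q and [Q(√706) : Q] = 2. Hence [K : Q] = 2.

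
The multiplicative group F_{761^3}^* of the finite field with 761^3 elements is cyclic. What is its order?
|F_{761^3}^*| = 440711080

F_{761^3} has 761^3 = 440711081 elements; its multiplicative group consists of all nonzero elements, so |F_{761^3}^*| = 440711081 - 1 = 440711080. (It is cyclic since any finite subgroup of the multiplicative group of a field is cyclic.)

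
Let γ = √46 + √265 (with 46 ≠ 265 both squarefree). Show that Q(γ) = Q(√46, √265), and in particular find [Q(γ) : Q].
[Q(γ) : Q] = 4 (equivalently, Q(γ) = Q(√46, √265))

Obviously Q(γ) ⊆ Q(√46, √265), and [Q(√46, √265):Q] = 4 (since 46, 265 are distinct squarefree integers > 1 with 12190 not a perfect square). To show equality we compute the minimal polynomial of γ. From γ = √46 + √265: γ^2 = 46 + 2√(12190) + 265 = 311 + 2√(12190), so γ^2 - 311 = 2√(12190); squaring, (γ^2 - 311)^2 = 4·12190, i.e. γ^4 - 622γ^2 + 96721 - 48760 = 0, i.e. γ^4 - 622γ^2 + 47961 = 0. So γ is a root of x^4 - 622x^2 + 47961. This polynomial is irreducible over Q: it has no rational root (each ±√46 ± √265 is irrational), and any factorization into two quadratics over Q would force √(12190) ∈ Q (pairing opposite roots) or √46, √265 ∈ Q (other pairings), all impossible. Hence [Q(γ):Q] = 4 = [Q(√46, √265):Q], so Q(γ) = Q(√46, √265).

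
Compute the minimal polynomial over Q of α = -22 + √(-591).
m_α(x) = x^2 + 44x + 1075

From α + 22 = √(-591), squaring gives (α + 22)^2 = -591, i.e. α^2 + 44α + 484 = -591, so α^2 + 44α + 1075 = 0. The discriminant of x^2 + 44x + 1075 is (44)^2 - 4·(1075) = 1936 - 4300 = -2364, and 4·(-591) is not a perfect square in Q since -591 is squarefree and ≠ 1. Hence x^2 + 44x + 1075 is irreducible over Q and is the minimal polynomial of α.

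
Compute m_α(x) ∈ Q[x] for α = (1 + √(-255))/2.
m_α(x) = x^2 - x + 64

From 2α - 1 = √(-255), squaring gives (2α - 1)^2 = -255, i.e. 4α^2 - 4α + 1 = -255, so α^2 - α + (1 + 255)/4 = 0. Since -255 ≡ 1 (mod 4), (1 + 255)/4 = 64 ∈ Z. The polynomial x^2 - x + 64 has discriminant 1 - 4·(64) = -255, which is not a perfect square in Q (d = -255 is squarefree and ≠ 1), so x^2 - x + 64 is irreducible over Q. It is the minimal polynomial of α.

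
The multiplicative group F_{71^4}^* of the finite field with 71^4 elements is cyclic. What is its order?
|F_{71^4}^*| = 25411680

F_{71^4} has 71^4 = 25411681 elements; its multiplicative group consists of all nonzero elements, so |F_{71^4}^*| = 25411681 - 1 = 25411680. (It is cyclic since any finite subgroup of the multiplicative group of a field is cyclic.)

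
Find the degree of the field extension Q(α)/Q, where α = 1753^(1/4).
[Q(α):Q] = 4

α is a root of x^4 - 1753. By Eisenstein's criterion at the prime p = 1753 (which divides the constant term 1753 but p^2 = 3073009 does not, since 1753 is squarefree), x^4 - 1753 is irreducible over Q. Hence [Q(α):Q] = 4.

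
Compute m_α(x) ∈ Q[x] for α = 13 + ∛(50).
m_α(x) = x^3 - 39x^2 + 507x - 2247

Set β = α - 13 = ∛(50), so β^3 = 50. Then (α - 13)^3 - 50 = 0, i.e. α is a root of g(x) = (x - 13)^3 - 50 = x^3 - 39x^2 + 507x - 2247. Since g(x) = h(x - 13) where h(x) = x^3 - 50, and h is irreducible over Q (because 50 is not a perfect cube, so h has no rational root, and a monic cubic with no rational root is irreducible), g is also irreducible (irreducibility is preserved under the substitution x → x - 13). Hence m_α(x) = x^3 - 39x^2 + 507x - 2247.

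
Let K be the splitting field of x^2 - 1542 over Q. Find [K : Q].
[K : Q] = 2

f(x) = x^2 - 1542 factors as (x - √1542)(x + √1542). The splitting field is K = Q(√1542). Since 1542 is squarefree and > 1, it is not a perfect square, so x^2 - 1542 is irreducible over Q and [Q(√1542) : Q] = 2. Hence [K : Q] = 2.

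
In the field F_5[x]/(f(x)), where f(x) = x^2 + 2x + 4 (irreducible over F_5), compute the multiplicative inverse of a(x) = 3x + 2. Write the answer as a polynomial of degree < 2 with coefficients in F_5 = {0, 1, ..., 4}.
a(x)^(-1) ≡ 4x + 2 (mod f(x))

Since f is irreducible over F_5, F_5[x]/(f) is a field and a(x) ≠ 0 has an inverse. Apply the extended Euclidean algorithm to f(x) and a(x) in F_5[x]: f(x) = (2x + 1)·a(x) + (2). The last nonzero remainder is the constant 2 = gcd(f, a) in F_5. Back-substituting through the division chain expresses 2 = s(x)·a(x) + t(x)·f(x) with s(x) ≡ 3x + 4 (mod f), so (3x + 4)·a(x) ≡ 2 (mod f). Multiplying by 2^(-1) ≡ 3 in F_5 gives a(x)^(-1) ≡ 3·(3x + 4) ≡ 4x + 2 (mod f). Check: (3x + 2)·(4x + 2) = 2x^2 + 4x + 4 ≡ 1 (mod x^2 + 2x + 4).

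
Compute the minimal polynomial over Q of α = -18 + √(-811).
m_α(x) = x^2 + 36x + 1135

From α + 18 = √(-811), squaring gives (α + 18)^2 = -811, i.e. α^2 + 36α + 324 = -811, so α^2 + 36α + 1135 = 0. The discriminant of x^2 + 36x + 1135 is (36)^2 - 4·(1135) = 1296 - 4540 = -3244, and 4·(-811) is not a perfect square in Q since -811 is squarefree and ≠ 1. Hence x^2 + 36x + 1135 is irreducible over Q and is the minimal polynomial of α.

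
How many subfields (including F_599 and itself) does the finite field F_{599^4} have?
F_{599^4} has 3 subfields

The subfields of F_{p^n} are exactly the fields F_{p^d} for d | n (each is the fixed field of the unique index-d subgroup of Gal(F_{p^n}/F_p) ≅ Z/nZ). The divisors of n = 4 are {1, 2, 4}, giving 3 subfields: F_{599^1}, F_{599^2}, F_{599^4}.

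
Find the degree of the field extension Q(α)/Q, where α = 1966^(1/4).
[Q(α):Q] = 4

α is a root of x^4 - 1966. By Eisenstein's criterion at the prime p = 2 (which divides the constant term 1966 but p^2 = 4 does not, since 1966 is squarefree), x^4 - 1966 is irreducible over Q. Hence [Q(α):Q] = 4.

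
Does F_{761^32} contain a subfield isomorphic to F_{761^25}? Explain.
No: F_{761^25} is not a subfield of F_{761^32}

F_{p^m} embeds in F_{p^n} iff m | n. Here 25 ∤ 32 (since 32 = 1·25 + 7 with remainder 7 ≠ 0), so F_{761^25} is not a subfield of F_{761^32}. Equivalently: if it were, the tower law would give 25 = [F_{761^25}:F_761] dividing [F_{761^32}:F_761] = 32, contradiction.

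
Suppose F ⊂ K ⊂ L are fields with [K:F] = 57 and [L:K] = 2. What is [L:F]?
[L:F] = 114

The tower law says that for any tower of field extensions F ⊂ K ⊂ L with finite degrees, [L:F] = [L:K] · [K:F]. Here this gives [L:F] = 2 · 57 = 114.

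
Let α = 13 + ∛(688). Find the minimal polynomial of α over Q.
m_α(x) = x^3 - 39x^2 + 507x - 2885

Set β = α - 13 = ∛(688), so β^3 = 688. Then (α - 13)^3 - 688 = 0, i.e. α is a root of g(x) = (x - 13)^3 - 688 = x^3 - 39x^2 + 507x - 2885. Since g(x) = h(x - 13) where h(x) = x^3 - 688, and h is irreducible over Q (because 688 is not a perfect cube, so h has no rational root, and a monic cubic with no rational root is irreducible), g is also irreducible (irreducibility is preserved under the substitution x → x - 13). Hence m_α(x) = x^3 - 39x^2 + 507x - 2885.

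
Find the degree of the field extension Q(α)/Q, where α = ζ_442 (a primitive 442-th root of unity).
[Q(α):Q] = 192

The minimal polynomial of ζ_442 over Q is the 442-th cyclotomic polynomial Φ_442(x), which is irreducible over Q and has degree φ(442) = 192. Hence [Q(α):Q] = φ(442) = 192.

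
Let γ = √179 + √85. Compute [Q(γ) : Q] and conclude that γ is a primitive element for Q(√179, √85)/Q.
[Q(γ) : Q] = 4 (equivalently, Q(γ) = Q(√179, √85))

Obviously Q(γ) ⊆ Q(√179, √85), and [Q(√179, √85):Q] = 4 (since 179, 85 are distinct squarefree integers > 1 with 15215 not a perfect square). To show equality we compute the minimal polynomial of γ. From γ = √179 + √85: γ^2 = 179 + 2√(15215) + 85 = 264 + 2√(15215), so γ^2 - 264 = 2√(15215); squaring, (γ^2 - 264)^2 = 4·15215, i.e. γ^4 - 528γ^2 + 69696 - 60860 = 0, i.e. γ^4 - 528γ^2 + 8836 = 0. So γ is a root of x^4 - 528x^2 + 8836. This polynomial is irreducible over Q: it has no rational root (each ±√179 ± √85 is irrational), and any factorization into two quadratics over Q would force √(15215) ∈ Q (pairing opposite roots) or √179, √85 ∈ Q (other pairings), all impossible. Hence [Q(γ):Q] = 4 = [Q(√179, √85):Q], so Q(γ) = Q(√179, √85).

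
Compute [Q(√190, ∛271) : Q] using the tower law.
[Q(√190, ∛271) : Q] = 6

Let L = Q(√190, ∛271). Since Q(√190) ⊂ L and [Q(√190):Q] = 2, the tower law gives 2 | [L:Q]. Likewise Q(∛271) ⊂ L with [Q(∛271):Q] = 3 (because 271 is not a perfect cube), so 3 | [L:Q]. As gcd(2,3) = 1, [L:Q] is divisible by 6. Conversely L is generated over Q by √190 and ∛271, so [L:Q] ≤ 2·3 = 6. Therefore [Q(√190, ∛271) : Q] = 6.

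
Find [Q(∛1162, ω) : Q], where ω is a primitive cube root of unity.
[Q(∛1162, ω) : Q] = 6

[Q(∛1162):Q] = 3 (min poly x^3 - 1162, irreducible since 1162 is not a perfect cube). [Q(ω):Q] = 2 (min poly x^2 + x + 1). Since Q(∛1162) ⊂ R and ω ∉ R, we have ω ∉ Q(∛1162), so x^2 + x + 1 remains irreducible over Q(∛1162) and [Q(∛1162, ω) : Q(∛1162)] = 2. By the tower law, [Q(∛1162, ω) : Q] = 3 · 2 = 6. (In fact Q(∛1162, ω) is the splitting field of x^3 - 1162 over Q.)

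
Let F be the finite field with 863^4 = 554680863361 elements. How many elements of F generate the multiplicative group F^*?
There are φ(554680863360) = 127826657280 primitive elements

F_q^* is cyclic of order q - 1 = 554680863360. A cyclic group of order m has exactly φ(m) generators. Here m = 554680863360 = 2^7 · 3^3 · 5 · 13 · 17 · 337 · 431, so the number of primitive elements is φ(554680863360) = 127826657280.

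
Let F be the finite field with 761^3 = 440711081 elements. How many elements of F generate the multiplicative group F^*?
There are φ(440711080) = 167006016 primitive elements

F_q^* is cyclic of order q - 1 = 440711080. A cyclic group of order m has exactly φ(m) generators. Here m = 440711080 = 2^3 · 5 · 19 · 579883, so the number of primitive elements is φ(440711080) = 167006016.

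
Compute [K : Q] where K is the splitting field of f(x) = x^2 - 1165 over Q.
[K : Q] = 2

f(x) = x^2 - 1165 factors as (x - √1165)(x + √1165). The splitting field is K = Q(√1165). Since 1165 is squarefree and > 1, it is not a perfect square, so x^2 - 1165 is irreducible over Q and [Q(√1165) : Q] = 2. Hence [K : Q] = 2.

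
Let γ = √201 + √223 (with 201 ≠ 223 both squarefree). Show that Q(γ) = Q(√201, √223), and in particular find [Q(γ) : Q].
[Q(γ) : Q] = 4 (equivalently, Q(γ) = Q(√201, √223))

Obviously Q(γ) ⊆ Q(√201, √223), and [Q(√201, √223):Q] = 4 (since 201, 223 are distinct squarefree integers > 1 with 44823 not a perfect square). To show equality we compute the minimal polynomial of γ. From γ = √201 + √223: γ^2 = 201 + 2√(44823) + 223 = 424 + 2√(44823), so γ^2 - 424 = 2√(44823); squaring, (γ^2 - 424)^2 = 4·44823, i.e. γ^4 - 848γ^2 + 179776 - 179292 = 0, i.e. γ^4 - 848γ^2 + 484 = 0. So γ is a root of x^4 - 848x^2 + 484. This polynomial is irreducible over Q: it has no rational root (each ±√201 ± √223 is irrational), and any factorization into two quadratics over Q would force √(44823) ∈ Q (pairing opposite roots) or √201, √223 ∈ Q (other pairings), all impossible. Hence [Q(γ):Q] = 4 = [Q(√201, √223):Q], so Q(γ) = Q(√201, √223).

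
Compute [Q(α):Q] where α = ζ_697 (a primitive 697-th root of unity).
[Q(α):Q] = 640

The minimal polynomial of ζ_697 over Q is the 697-th cyclotomic polynomial Φ_697(x), which is irreducible over Q and has degree φ(697) = 640. Hence [Q(α):Q] = φ(697) = 640.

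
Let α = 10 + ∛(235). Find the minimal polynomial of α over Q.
m_α(x) = x^3 - 30x^2 + 300x - 1235

Set β = α - 10 = ∛(235), so β^3 = 235. Then (α - 10)^3 - 235 = 0, i.e. α is a root of g(x) = (x - 10)^3 - 235 = x^3 - 30x^2 + 300x - 1235. Since g(x) = h(x - 10) where h(x) = x^3 - 235, and h is irreducible over Q (because 235 is not a perfect cube, so h has no rational root, and a monic cubic with no rational root is irreducible), g is also irreducible (irreducibility is preserved under the substitution x → x - 10). Hence m_α(x) = x^3 - 30x^2 + 300x - 1235.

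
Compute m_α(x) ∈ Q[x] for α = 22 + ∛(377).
m_α(x) = x^3 - 66x^2 + 1452x - 11025

Set β = α - 22 = ∛(377), so β^3 = 377. Then (α - 22)^3 - 377 = 0, i.e. α is a root of g(x) = (x - 22)^3 - 377 = x^3 - 66x^2 + 1452x - 11025. Since g(x) = h(x - 22) where h(x) = x^3 - 377, and h is irreducible over Q (because 377 is not a perfect cube, so h has no rational root, and a monic cubic with no rational root is irreducible), g is also irreducible (irreducibility is preserved under the substitution x → x - 22). Hence m_α(x) = x^3 - 66x^2 + 1452x - 11025.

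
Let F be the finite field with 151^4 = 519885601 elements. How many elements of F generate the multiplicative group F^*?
There are φ(519885600) = 121098240 primitive elements

F_q^* is cyclic of order q - 1 = 519885600. A cyclic group of order m has exactly φ(m) generators. Here m = 519885600 = 2^5 · 3 · 5^2 · 13 · 19 · 877, so the number of primitive elements is φ(519885600) = 121098240.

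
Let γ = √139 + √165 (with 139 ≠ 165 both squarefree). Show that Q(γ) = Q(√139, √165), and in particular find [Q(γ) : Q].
[Q(γ) : Q] = 4 (equivalently, Q(γ) = Q(√139, √165))

Obviously Q(γ) ⊆ Q(√139, √165), and [Q(√139, √165):Q] = 4 (since 139, 165 are distinct squarefree integers > 1 with 22935 not a perfect square). To show equality we compute the minimal polynomial of γ. From γ = √139 + √165: γ^2 = 139 + 2√(22935) + 165 = 304 + 2√(22935), so γ^2 - 304 = 2√(22935); squaring, (γ^2 - 304)^2 = 4·22935, i.e. γ^4 - 608γ^2 + 92416 - 91740 = 0, i.e. γ^4 - 608γ^2 + 676 = 0. So γ is a root of x^4 - 608x^2 + 676. This polynomial is irreducible over Q: it has no rational root (each ±√139 ± √165 is irrational), and any factorization into two quadratics over Q would force √(22935) ∈ Q (pairing opposite roots) or √139, √165 ∈ Q (other pairings), all impossible. Hence [Q(γ):Q] = 4 = [Q(√139, √165):Q], so Q(γ) = Q(√139, √165).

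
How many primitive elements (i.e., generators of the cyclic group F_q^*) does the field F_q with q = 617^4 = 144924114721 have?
There are φ(144924114720) = 29820948480 primitive elements

F_q^* is cyclic of order q - 1 = 144924114720. A cyclic group of order m has exactly φ(m) generators. Here m = 144924114720 = 2^5 · 3 · 5 · 7 · 11 · 103 · 38069, so the number of primitive elements is φ(144924114720) = 29820948480.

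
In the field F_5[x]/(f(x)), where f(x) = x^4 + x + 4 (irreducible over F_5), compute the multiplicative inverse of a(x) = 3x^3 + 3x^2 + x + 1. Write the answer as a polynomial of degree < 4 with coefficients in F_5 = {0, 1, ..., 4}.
a(x)^(-1) ≡ 2x^2 + 2x + 4 (mod f(x))

Since f is irreducible over F_5, F_5[x]/(f) is a field and a(x) ≠ 0 has an inverse. Apply the extended Euclidean algorithm to f(x) and a(x) in F_5[x]: f(x) = (2x + 3)·a(x) + (4x^2 + x + 1);  a(x) = (2x + 4)·(4x^2 + x + 1) + (2). The last nonzero remainder is the constant 2 = gcd(f, a) in F_5. Back-substituting through the division chain expresses 2 = s(x)·a(x) + t(x)·f(x) with s(x) ≡ 4x^2 + 4x + 3 (mod f), so (4x^2 + 4x + 3)·a(x) ≡ 2 (mod f). Multiplying by 2^(-1) ≡ 3 in F_5 gives a(x)^(-1) ≡ 3·(4x^2 + 4x + 3) ≡ 2x^2 + 2x + 4 (mod f). Check: (3x^3 + 3x^2 + x + 1)·(2x^2 + 2x + 4) = x^5 + 2x^4 + x^2 + x + 4 ≡ 1 (mod x^4 + x + 4).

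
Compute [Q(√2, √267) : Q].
[Q(√2, √267) : Q] = 4

[Q(√2):Q] = 2 (min poly x^2 - 2, irreducible since 2 is squarefree > 1). For the top step, suppose √267 ∈ Q(√2), say √267 = c + d√2 with c, d ∈ Q. Squaring: 267 = c^2 + 2d^2 + 2cd√2. Since √2 ∉ Q this forces 2cd = 0. If d = 0 then √267 = c ∈ Q, contradicting 267 squarefree > 1. If c = 0 then 267 = 2d^2, so 2·267 = (2d)^2 is a perfect square in Q — but 2·267 = 534 is not a perfect square (since 2 and 267 are distinct squarefree integers). Contradiction. Hence √267 ∉ Q(√2), so x^2 - 267 stays irreducible over Q(√2) and [Q(√2, √267) : Q(√2)] = 2. By the tower law, [Q(√2, √267) : Q] = 2 · 2 = 4.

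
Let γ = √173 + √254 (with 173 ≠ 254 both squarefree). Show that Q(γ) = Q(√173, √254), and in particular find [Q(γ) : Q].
[Q(γ) : Q] = 4 (equivalently, Q(γ) = Q(√173, √254))

Obviously Q(γ) ⊆ Q(√173, √254), and [Q(√173, √254):Q] = 4 (since 173, 254 are distinct squarefree integers > 1 with 43942 not a perfect square). To show equality we compute the minimal polynomial of γ. From γ = √173 + √254: γ^2 = 173 + 2√(43942) + 254 = 427 + 2√(43942), so γ^2 - 427 = 2√(43942); squaring, (γ^2 - 427)^2 = 4·43942, i.e. γ^4 - 854γ^2 + 182329 - 175768 = 0, i.e. γ^4 - 854γ^2 + 6561 = 0. So γ is a root of x^4 - 854x^2 + 6561. This polynomial is irreducible over Q: it has no rational root (each ±√173 ± √254 is irrational), and any factorization into two quadratics over Q would force √(43942) ∈ Q (pairing opposite roots) or √173, √254 ∈ Q (other pairings), all impossible. Hence [Q(γ):Q] = 4 = [Q(√173, √254):Q], so Q(γ) = Q(√173, √254).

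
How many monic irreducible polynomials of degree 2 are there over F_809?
There are 326836 monic irreducible polynomials of degree 2 over F_809

Each element of F_{809^2} that lies in no proper subfield is a root of exactly one monic irreducible of degree 2 over F_809, and each such polynomial has 2 distinct roots in F_{809^2}. By Möbius inversion the count is N_809(2) = (1/2) Σ_{d|2} μ(2/d) · 809^d = (1/2)(μ(2)·809^1 + μ(1)·809^2) = 653672/2 = 326836.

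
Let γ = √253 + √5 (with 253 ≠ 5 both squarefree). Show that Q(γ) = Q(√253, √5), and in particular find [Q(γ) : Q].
[Q(γ) : Q] = 4 (equivalently, Q(γ) = Q(√253, √5))

Obviously Q(γ) ⊆ Q(√253, √5), and [Q(√253, √5):Q] = 4 (since 253, 5 are distinct squarefree integers > 1 with 1265 not a perfect square). To show equality we compute the minimal polynomial of γ. From γ = √253 + √5: γ^2 = 253 + 2√(1265) + 5 = 258 + 2√(1265), so γ^2 - 258 = 2√(1265); squaring, (γ^2 - 258)^2 = 4·1265, i.e. γ^4 - 516γ^2 + 66564 - 5060 = 0, i.e. γ^4 - 516γ^2 + 61504 = 0. So γ is a root of x^4 - 516x^2 + 61504. This polynomial is irreducible over Q: it has no rational root (each ±√253 ± √5 is irrational), and any factorization into two quadratics over Q would force √(1265) ∈ Q (pairing opposite roots) or √253, √5 ∈ Q (other pairings), all impossible. Hence [Q(γ):Q] = 4 = [Q(√253, √5):Q], so Q(γ) = Q(√253, √5).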